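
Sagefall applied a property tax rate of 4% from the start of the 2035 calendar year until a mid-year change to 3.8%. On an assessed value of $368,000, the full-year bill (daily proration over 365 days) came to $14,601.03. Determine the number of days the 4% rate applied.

Let d = days at the first rate; then 365 − d days at the second rate.
$368,000 × [4%·d + 3.8%·(365−d)] / 365 = $14,601.03
Solving gives d = 306, so the new rate took effect on 3 November 2035.

306 days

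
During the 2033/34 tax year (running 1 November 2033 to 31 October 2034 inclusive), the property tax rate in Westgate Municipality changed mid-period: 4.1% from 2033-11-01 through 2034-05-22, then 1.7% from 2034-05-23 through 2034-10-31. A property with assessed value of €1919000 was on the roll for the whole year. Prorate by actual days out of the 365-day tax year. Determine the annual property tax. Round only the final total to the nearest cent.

2033-11-01 to 2034-05-22: 203 days at 4.1% → €1919000 × 4.1% × 203/365 = €43758.4575
2034-05-23 to 2034-10-31: 162 days at 1.7% → €1919000 × 1.7% × 162/365 = €14479.2493
Total = €58237.7068

€58237.71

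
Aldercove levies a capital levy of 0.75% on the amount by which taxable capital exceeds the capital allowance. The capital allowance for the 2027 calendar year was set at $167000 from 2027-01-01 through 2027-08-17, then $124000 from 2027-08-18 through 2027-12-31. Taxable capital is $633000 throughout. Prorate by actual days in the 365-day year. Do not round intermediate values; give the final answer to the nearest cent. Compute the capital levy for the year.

2027-01-01 to 2027-08-17: 229 days, exemption $167000 → ($633000 − $167000) × 0.75% × 229/365 = $2192.7534
2027-08-18 to 2027-12-31: 136 days, exemption $124000 → ($633000 − $124000) × 0.75% × 136/365 = $1422.4110
Total = $3615.1644

$3615.16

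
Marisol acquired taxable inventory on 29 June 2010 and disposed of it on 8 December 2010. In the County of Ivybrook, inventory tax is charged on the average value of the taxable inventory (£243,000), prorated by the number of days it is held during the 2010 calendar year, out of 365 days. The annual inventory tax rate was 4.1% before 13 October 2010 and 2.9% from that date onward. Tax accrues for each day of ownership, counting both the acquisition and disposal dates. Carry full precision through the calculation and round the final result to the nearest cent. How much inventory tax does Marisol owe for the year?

29 June – 12 October 2010: 106 days at 4.1% → £243,000 × 4.1% × 106/365 = £2,893.3644
13 October – 8 December 2010: 57 days at 2.9% → £243,000 × 2.9% × 57/365 = £1,100.4904
Total = £3,993.8548

£3,993.85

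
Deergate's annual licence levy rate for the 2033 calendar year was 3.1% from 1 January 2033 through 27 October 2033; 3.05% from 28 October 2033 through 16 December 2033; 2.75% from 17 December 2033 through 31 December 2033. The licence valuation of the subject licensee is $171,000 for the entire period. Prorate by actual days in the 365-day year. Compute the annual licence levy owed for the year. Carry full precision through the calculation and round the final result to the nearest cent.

1 January – 27 October 2033: 300 days at 3.1% → $171,000 × 3.1% × 300/365 = $4,356.9863
28 October – 16 December 2033: 50 days at 3.05% → $171,000 × 3.05% × 50/365 = $714.4521
17 December – 31 December 2033: 15 days at 2.75% → $171,000 × 2.75% × 15/365 = $193.2534
Total = $5,264.6918

$5,264.69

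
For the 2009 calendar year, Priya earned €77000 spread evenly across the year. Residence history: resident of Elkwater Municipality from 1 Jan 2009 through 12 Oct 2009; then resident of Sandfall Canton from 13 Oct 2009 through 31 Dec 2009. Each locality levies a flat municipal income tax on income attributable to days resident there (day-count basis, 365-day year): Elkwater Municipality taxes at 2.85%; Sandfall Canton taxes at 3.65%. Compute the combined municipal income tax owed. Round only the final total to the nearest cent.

Elkwater Municipality, 1 Jan – 12 Oct 2009: 285 days → €77000 × 2.85% × 285/365 = €1713.5137
Sandfall Canton, 13 Oct – 31 Dec 2009: 80 days → €77000 × 3.65% × 80/365 = €616.0000
Total = €2329.5137

€2329.51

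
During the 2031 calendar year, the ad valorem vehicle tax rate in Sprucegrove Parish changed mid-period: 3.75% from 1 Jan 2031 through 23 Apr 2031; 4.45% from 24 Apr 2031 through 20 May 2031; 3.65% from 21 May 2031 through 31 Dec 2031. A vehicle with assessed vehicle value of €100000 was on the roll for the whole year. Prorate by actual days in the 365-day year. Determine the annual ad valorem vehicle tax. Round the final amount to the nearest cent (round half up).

€3740.14

1 Jan – 23 Apr 2031: 113 days at 3.75% → €100000 × 3.75% × 113/365 = €1160.9589
24 Apr – 20 May 2031: 27 days at 4.45% → €100000 × 4.45% × 27/365 = €329.1781
21 May – 31 Dec 2031: 225 days at 3.65% → €100000 × 3.65% × 225/365 = €2250.0000
Total = €3740.1370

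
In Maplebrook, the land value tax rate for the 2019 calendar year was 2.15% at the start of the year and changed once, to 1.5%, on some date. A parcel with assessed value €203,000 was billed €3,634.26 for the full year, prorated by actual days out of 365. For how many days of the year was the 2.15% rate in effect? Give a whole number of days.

Let d = days at the first rate; then 365 − d days at the second rate.
€203,000 × [2.15%·d + 1.5%·(365−d)] / 365 = €3,634.26
Solving gives d = 163, so the new rate took effect on 13 June 2019.

163 days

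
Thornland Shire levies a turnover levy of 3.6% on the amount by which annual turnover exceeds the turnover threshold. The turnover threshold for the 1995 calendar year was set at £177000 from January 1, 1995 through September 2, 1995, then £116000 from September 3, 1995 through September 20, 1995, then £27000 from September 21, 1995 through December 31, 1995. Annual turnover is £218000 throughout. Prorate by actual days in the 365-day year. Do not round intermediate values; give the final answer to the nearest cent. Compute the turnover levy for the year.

£3093.34

January 1 – September 2, 1995: 245 days, exemption £177000 → (£218000 − £177000) × 3.6% × 245/365 = £990.7397
September 3 – September 20, 1995: 18 days, exemption £116000 → (£218000 − £116000) × 3.6% × 18/365 = £181.0849
September 21 – December 31, 1995: 102 days, exemption £27000 → (£218000 − £27000) × 3.6% × 102/365 = £1921.5123
Total = £3093.3370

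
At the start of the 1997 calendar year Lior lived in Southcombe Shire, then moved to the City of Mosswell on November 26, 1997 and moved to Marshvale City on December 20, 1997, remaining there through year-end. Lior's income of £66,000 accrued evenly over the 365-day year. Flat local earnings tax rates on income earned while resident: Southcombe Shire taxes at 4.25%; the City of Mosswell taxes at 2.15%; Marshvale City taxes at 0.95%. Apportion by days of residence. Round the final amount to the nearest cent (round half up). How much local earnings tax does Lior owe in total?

£2,642.26

Southcombe Shire, January 1 – November 25, 1997: 329 days → £66,000 × 4.25% × 329/365 = £2,528.3425
The City of Mosswell, November 26 – December 19, 1997: 24 days → £66,000 × 2.15% × 24/365 = £93.3041
Marshvale City, December 20 – December 31, 1997: 12 days → £66,000 × 0.95% × 12/365 = £20.6137
Total = £2,642.2603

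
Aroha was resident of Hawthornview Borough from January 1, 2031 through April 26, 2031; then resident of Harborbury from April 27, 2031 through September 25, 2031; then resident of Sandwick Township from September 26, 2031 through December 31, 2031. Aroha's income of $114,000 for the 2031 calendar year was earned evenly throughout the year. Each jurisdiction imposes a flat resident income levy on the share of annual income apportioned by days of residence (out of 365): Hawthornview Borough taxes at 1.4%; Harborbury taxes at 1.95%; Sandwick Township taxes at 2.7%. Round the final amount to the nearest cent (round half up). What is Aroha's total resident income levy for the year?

Hawthornview Borough, January 1 – April 26, 2031: 116 days → $114,000 × 1.4% × 116/365 = $507.2219
Harborbury, April 27 – September 25, 2031: 152 days → $114,000 × 1.95% × 152/365 = $925.7425
Sandwick Township, September 26 – December 31, 2031: 97 days → $114,000 × 2.7% × 97/365 = $817.9890
Total = $2,250.9534

$2,250.95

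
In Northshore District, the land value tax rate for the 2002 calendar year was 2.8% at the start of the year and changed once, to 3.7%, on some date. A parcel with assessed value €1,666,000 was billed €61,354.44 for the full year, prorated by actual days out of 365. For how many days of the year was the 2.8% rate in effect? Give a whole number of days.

Let d = days at the first rate; then 365 − d days at the second rate.
€1,666,000 × [2.8%·d + 3.7%·(365−d)] / 365 = €61,354.44
Solving gives d = 7, so the new rate took effect on January 8, 2002.

7 days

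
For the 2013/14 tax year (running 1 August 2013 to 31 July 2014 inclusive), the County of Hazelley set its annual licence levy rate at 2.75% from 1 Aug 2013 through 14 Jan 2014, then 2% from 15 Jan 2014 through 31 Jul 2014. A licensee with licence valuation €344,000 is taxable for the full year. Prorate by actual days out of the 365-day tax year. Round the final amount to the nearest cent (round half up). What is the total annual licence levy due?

€8,060.44

1 Aug 2013 – 14 Jan 2014: 167 days at 2.75% → €344,000 × 2.75% × 167/365 = €4,328.2740
15 Jan – 31 Jul 2014: 198 days at 2% → €344,000 × 2% × 198/365 = €3,732.1644
Total = €8,060.4384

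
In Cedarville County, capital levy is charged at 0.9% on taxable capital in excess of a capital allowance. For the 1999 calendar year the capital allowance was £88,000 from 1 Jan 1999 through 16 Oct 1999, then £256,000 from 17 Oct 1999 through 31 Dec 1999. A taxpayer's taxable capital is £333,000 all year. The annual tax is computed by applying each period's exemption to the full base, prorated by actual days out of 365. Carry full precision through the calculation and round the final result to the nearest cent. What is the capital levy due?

£1,890.17

1 Jan – 16 Oct 1999: 289 days, exemption £88,000 → (£333,000 − £88,000) × 0.9% × 289/365 = £1,745.8767
17 Oct – 31 Dec 1999: 76 days, exemption £256,000 → (£333,000 − £256,000) × 0.9% × 76/365 = £144.2959
Total = £1,890.1726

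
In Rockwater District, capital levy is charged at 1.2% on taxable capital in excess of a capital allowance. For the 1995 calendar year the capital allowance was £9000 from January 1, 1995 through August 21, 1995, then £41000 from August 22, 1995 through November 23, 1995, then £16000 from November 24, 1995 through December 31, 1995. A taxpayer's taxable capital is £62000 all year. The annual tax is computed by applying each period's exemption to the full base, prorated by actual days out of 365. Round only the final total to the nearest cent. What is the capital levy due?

£528.36

January 1 – August 21, 1995: 233 days, exemption £9000 → (£62000 − £9000) × 1.2% × 233/365 = £405.9945
August 22 – November 23, 1995: 94 days, exemption £41000 → (£62000 − £41000) × 1.2% × 94/365 = £64.8986
November 24 – December 31, 1995: 38 days, exemption £16000 → (£62000 − £16000) × 1.2% × 38/365 = £57.4685
Total = £528.3616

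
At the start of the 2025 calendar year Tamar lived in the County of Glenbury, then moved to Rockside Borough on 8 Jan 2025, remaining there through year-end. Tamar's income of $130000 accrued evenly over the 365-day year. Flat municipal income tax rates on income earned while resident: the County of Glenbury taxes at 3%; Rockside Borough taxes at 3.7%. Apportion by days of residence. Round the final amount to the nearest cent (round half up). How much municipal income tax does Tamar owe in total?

The County of Glenbury, 1 Jan – 7 Jan 2025: 7 days → $130000 × 3% × 7/365 = $74.7945
Rockside Borough, 8 Jan – 31 Dec 2025: 358 days → $130000 × 3.7% × 358/365 = $4717.7534
Total = $4792.5479

$4792.55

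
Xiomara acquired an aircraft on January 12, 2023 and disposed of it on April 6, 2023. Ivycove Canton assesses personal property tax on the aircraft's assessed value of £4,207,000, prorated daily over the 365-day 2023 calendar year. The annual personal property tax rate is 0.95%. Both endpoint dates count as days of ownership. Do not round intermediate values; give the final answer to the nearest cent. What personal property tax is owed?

Days held (January 12 – April 6, 2023): 85 out of 365
Tax = £4,207,000 × 0.95% × 85/365 = £9,307.2671

£9,307.27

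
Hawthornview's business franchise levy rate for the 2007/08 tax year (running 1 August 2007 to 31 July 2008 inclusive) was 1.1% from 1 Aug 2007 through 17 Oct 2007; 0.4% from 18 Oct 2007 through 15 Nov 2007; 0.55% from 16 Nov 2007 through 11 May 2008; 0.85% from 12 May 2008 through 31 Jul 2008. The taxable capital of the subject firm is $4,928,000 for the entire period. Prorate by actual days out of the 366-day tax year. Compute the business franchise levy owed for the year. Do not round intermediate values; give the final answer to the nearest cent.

$35,566.43

1 Aug – 17 Oct 2007: 78 days at 1.1% → $4,928,000 × 1.1% × 78/366 = $11,552.5246
18 Oct – 15 Nov 2007: 29 days at 0.4% → $4,928,000 × 0.4% × 29/366 = $1,561.8798
16 Nov 2007 – 11 May 2008: 178 days at 0.55% → $4,928,000 × 0.55% × 178/366 = $13,181.7268
12 May – 31 Jul 2008: 81 days at 0.85% → $4,928,000 × 0.85% × 81/366 = $9,270.2951
Total = $35,566.4262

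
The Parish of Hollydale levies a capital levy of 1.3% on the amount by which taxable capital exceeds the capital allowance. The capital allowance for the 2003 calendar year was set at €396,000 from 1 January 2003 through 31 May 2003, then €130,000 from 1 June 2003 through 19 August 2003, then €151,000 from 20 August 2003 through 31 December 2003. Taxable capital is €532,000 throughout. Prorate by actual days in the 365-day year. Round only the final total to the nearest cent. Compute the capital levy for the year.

1 January – 31 May 2003: 151 days, exemption €396,000 → (€532,000 − €396,000) × 1.3% × 151/365 = €731.4192
1 June – 19 August 2003: 80 days, exemption €130,000 → (€532,000 − €130,000) × 1.3% × 80/365 = €1,145.4247
20 August – 31 December 2003: 134 days, exemption €151,000 → (€532,000 − €151,000) × 1.3% × 134/365 = €1,818.3616
Total = €3,695.2055

€3,695.21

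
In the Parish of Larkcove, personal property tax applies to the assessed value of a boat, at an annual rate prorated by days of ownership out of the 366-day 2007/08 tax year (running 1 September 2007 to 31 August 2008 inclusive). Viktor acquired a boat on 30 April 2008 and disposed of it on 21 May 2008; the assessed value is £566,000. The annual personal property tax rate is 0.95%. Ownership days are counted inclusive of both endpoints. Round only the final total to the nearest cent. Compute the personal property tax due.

Days held (30 April – 21 May 2008): 22 out of 366
Tax = £566,000 × 0.95% × 22/366 = £323.2077

£323.21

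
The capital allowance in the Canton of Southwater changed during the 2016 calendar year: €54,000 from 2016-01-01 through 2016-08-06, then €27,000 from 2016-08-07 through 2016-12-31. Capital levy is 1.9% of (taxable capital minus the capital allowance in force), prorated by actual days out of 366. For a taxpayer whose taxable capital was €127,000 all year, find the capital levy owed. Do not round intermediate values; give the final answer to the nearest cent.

2016-01-01 to 2016-08-06: 219 days, exemption €54,000 → (€127,000 − €54,000) × 1.9% × 219/366 = €829.9262
2016-08-07 to 2016-12-31: 147 days, exemption €27,000 → (€127,000 − €27,000) × 1.9% × 147/366 = €763.1148
Total = €1,593.0410

€1,593.04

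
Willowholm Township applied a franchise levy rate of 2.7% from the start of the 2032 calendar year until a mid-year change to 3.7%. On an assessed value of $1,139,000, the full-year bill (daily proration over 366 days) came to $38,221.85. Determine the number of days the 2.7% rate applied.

126 days

Let d = days at the first rate; then 366 − d days at the second rate.
$1,139,000 × [2.7%·d + 3.7%·(366−d)] / 366 = $38,221.85
Solving gives d = 126, so the new rate took effect on 6 May 2032.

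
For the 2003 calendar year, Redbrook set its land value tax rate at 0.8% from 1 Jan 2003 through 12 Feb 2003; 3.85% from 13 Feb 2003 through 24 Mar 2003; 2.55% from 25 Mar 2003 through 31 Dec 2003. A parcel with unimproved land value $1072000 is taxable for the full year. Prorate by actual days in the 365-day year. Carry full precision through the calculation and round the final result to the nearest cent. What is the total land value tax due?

1 Jan – 12 Feb 2003: 43 days at 0.8% → $1072000 × 0.8% × 43/365 = $1010.3233
13 Feb – 24 Mar 2003: 40 days at 3.85% → $1072000 × 3.85% × 40/365 = $4522.9589
25 Mar – 31 Dec 2003: 282 days at 2.55% → $1072000 × 2.55% × 282/365 = $21119.8685
Total = $26653.1507

$26653.15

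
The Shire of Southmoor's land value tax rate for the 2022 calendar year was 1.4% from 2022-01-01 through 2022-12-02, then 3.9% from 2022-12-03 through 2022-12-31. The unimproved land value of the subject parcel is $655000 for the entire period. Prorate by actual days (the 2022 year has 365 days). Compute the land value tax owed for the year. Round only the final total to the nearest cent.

2022-01-01 to 2022-12-02: 336 days at 1.4% → $655000 × 1.4% × 336/365 = $8441.4247
2022-12-03 to 2022-12-31: 29 days at 3.9% → $655000 × 3.9% × 29/365 = $2029.6027
Total = $10471.0274

$10471.03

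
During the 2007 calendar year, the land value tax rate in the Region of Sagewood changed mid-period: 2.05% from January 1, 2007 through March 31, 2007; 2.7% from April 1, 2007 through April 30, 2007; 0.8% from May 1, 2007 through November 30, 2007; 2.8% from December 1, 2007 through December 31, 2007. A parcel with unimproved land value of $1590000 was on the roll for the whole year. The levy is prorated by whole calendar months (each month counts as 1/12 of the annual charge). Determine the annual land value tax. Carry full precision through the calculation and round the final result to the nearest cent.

January 1 – March 31, 2007: 3 months at 2.05% → $1590000 × 2.05% × 3/12 = $8148.7500
April 1 – April 30, 2007: 1 month at 2.7% → $1590000 × 2.7% × 1/12 = $3577.5000
May 1 – November 30, 2007: 7 months at 0.8% → $1590000 × 0.8% × 7/12 = $7420.0000
December 1 – December 31, 2007: 1 month at 2.8% → $1590000 × 2.8% × 1/12 = $3710.0000
Total = $22856.2500

$22856.25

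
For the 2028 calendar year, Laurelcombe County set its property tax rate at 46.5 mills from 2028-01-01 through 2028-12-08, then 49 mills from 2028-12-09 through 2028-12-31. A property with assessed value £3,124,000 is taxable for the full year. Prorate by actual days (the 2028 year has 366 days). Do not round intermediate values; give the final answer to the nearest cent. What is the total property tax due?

2028-01-01 to 2028-12-08: 343 days at 46.5 mills → £3,124,000 × 4.65% × 343/366 = £136,137.2623
2028-12-09 to 2028-12-31: 23 days at 49 mills → £3,124,000 × 4.9% × 23/366 = £9,619.5301
Total = £145,756.7923

£145,756.79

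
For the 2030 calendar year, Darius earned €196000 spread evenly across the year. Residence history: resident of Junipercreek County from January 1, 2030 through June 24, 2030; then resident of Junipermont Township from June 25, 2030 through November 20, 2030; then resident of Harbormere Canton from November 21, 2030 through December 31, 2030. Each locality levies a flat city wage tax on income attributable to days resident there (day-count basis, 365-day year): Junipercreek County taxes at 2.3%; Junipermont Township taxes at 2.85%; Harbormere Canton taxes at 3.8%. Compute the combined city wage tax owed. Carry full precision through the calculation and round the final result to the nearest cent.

€5278.31

Junipercreek County, January 1 – June 24, 2030: 175 days → €196000 × 2.3% × 175/365 = €2161.3699
Junipermont Township, June 25 – November 20, 2030: 149 days → €196000 × 2.85% × 149/365 = €2280.3123
Harbormere Canton, November 21 – December 31, 2030: 41 days → €196000 × 3.8% × 41/365 = €836.6247
Total = €5278.3068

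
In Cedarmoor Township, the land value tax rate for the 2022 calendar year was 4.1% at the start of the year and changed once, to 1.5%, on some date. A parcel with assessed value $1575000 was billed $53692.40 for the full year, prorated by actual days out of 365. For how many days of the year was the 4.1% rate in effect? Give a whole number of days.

268 days

Let d = days at the first rate; then 365 − d days at the second rate.
$1575000 × [4.1%·d + 1.5%·(365−d)] / 365 = $53692.40
Solving gives d = 268, so the new rate took effect on 26 Sep 2022.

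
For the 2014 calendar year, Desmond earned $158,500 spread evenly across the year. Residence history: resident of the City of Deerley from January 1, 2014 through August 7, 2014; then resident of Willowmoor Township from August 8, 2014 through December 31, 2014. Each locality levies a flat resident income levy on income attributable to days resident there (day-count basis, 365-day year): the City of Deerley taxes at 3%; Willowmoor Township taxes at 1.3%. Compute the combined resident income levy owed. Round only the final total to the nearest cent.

The City of Deerley, January 1 – August 7, 2014: 219 days → $158,500 × 3% × 219/365 = $2,853.0000
Willowmoor Township, August 8 – December 31, 2014: 146 days → $158,500 × 1.3% × 146/365 = $824.2000
Total = $3,677.2000

$3,677.20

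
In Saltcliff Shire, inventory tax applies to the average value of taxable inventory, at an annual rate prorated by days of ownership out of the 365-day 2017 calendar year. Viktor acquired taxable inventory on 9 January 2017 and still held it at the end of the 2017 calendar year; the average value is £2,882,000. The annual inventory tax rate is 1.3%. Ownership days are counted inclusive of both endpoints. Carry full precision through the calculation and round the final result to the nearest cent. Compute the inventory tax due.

£36,644.83

Days held (9 January – 31 December 2017): 357 out of 365
Tax = £2,882,000 × 1.3% × 357/365 = £36,644.8274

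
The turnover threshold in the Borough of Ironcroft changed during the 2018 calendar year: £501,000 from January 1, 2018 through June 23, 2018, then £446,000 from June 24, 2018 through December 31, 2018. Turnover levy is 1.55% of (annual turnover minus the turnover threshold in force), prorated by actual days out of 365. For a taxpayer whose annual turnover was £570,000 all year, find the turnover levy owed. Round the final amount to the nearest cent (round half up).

£1,515.60

January 1 – June 23, 2018: 174 days, exemption £501,000 → (£570,000 − £501,000) × 1.55% × 174/365 = £509.8438
June 24 – December 31, 2018: 191 days, exemption £446,000 → (£570,000 − £446,000) × 1.55% × 191/365 = £1,005.7589
Total = £1,515.6027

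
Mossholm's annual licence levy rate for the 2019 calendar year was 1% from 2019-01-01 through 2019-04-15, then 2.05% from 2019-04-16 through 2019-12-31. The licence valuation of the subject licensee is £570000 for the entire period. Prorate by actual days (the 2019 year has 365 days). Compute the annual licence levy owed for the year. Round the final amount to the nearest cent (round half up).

2019-01-01 to 2019-04-15: 105 days at 1% → £570000 × 1% × 105/365 = £1639.7260
2019-04-16 to 2019-12-31: 260 days at 2.05% → £570000 × 2.05% × 260/365 = £8323.5616
Total = £9963.2877

£9963.29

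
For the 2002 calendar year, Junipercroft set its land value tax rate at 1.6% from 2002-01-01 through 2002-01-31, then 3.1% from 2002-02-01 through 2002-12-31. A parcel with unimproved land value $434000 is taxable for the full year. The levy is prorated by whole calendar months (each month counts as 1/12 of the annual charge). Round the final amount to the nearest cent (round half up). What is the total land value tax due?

2002-01-01 to 2002-01-31: 1 month at 1.6% → $434000 × 1.6% × 1/12 = $578.6667
2002-02-01 to 2002-12-31: 11 months at 3.1% → $434000 × 3.1% × 11/12 = $12332.8333
Total = $12911.5000

$12911.50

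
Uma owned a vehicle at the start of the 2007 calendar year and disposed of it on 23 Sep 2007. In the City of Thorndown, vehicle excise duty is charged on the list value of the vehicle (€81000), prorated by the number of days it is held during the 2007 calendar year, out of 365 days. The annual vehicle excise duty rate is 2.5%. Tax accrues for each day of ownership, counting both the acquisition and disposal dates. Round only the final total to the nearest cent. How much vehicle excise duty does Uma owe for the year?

Days held (1 Jan – 23 Sep 2007): 266 out of 365
Tax = €81000 × 2.5% × 266/365 = €1475.7534

€1475.75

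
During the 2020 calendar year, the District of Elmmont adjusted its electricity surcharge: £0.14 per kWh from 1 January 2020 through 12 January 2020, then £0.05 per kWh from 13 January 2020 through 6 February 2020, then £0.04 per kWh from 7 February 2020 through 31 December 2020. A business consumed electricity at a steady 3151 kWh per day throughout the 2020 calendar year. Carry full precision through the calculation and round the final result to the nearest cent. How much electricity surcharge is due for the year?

1 January – 12 January 2020: 12 days × 3151 kWh/day = 37,812 kWh at £0.14/kWh → £5293.68
13 January – 6 February 2020: 25 days × 3151 kWh/day = 78,775 kWh at £0.05/kWh → £3938.75
7 February – 31 December 2020: 329 days × 3151 kWh/day = 1,036,679 kWh at £0.04/kWh → £41467.16

£50699.59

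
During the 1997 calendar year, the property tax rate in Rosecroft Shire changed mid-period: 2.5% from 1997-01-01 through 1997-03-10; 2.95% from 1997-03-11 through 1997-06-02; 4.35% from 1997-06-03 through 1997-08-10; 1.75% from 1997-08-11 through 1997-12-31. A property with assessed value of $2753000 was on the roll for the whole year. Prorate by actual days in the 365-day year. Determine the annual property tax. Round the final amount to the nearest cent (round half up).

1997-01-01 to 1997-03-10: 69 days at 2.5% → $2753000 × 2.5% × 69/365 = $13010.7534
1997-03-11 to 1997-06-02: 84 days at 2.95% → $2753000 × 2.95% × 84/365 = $18690.2301
1997-06-03 to 1997-08-10: 69 days at 4.35% → $2753000 × 4.35% × 69/365 = $22638.7110
1997-08-11 to 1997-12-31: 143 days at 1.75% → $2753000 × 1.75% × 143/365 = $18875.0205
Total = $73214.7151

$73214.72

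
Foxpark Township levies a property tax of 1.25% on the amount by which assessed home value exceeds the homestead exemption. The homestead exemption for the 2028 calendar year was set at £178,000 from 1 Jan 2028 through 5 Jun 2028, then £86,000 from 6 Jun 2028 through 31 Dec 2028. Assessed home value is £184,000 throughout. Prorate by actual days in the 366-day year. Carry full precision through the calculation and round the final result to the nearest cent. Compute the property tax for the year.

£731.69

1 Jan – 5 Jun 2028: 157 days, exemption £178,000 → (£184,000 − £178,000) × 1.25% × 157/366 = £32.1721
6 Jun – 31 Dec 2028: 209 days, exemption £86,000 → (£184,000 − £86,000) × 1.25% × 209/366 = £699.5219
Total = £731.6940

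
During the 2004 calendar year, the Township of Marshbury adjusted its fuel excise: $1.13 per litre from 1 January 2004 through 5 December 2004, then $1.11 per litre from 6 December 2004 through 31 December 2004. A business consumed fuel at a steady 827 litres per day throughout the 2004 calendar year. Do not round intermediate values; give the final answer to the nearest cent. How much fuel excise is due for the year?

1 January – 5 December 2004: 340 days × 827 litres/day = 281,180 litres at $1.13/litre → $317,733.40
6 December – 31 December 2004: 26 days × 827 litres/day = 21,502 litres at $1.11/litre → $23,867.22

$341,600.62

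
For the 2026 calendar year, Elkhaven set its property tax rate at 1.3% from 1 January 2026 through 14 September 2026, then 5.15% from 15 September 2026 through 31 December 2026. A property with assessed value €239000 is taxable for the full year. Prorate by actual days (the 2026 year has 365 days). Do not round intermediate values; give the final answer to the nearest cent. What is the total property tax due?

€5829.64

1 January – 14 September 2026: 257 days at 1.3% → €239000 × 1.3% × 257/365 = €2187.6685
15 September – 31 December 2026: 108 days at 5.15% → €239000 × 5.15% × 108/365 = €3641.9671
Total = €5829.6356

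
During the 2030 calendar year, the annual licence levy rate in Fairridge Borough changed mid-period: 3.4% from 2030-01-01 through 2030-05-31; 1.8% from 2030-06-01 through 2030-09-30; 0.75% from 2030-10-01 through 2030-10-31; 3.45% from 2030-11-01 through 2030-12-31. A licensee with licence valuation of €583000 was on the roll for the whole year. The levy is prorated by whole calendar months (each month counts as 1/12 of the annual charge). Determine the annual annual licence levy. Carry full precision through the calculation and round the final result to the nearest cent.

2030-01-01 to 2030-05-31: 5 months at 3.4% → €583000 × 3.4% × 5/12 = €8259.1667
2030-06-01 to 2030-09-30: 4 months at 1.8% → €583000 × 1.8% × 4/12 = €3498.0000
2030-10-01 to 2030-10-31: 1 month at 0.75% → €583000 × 0.75% × 1/12 = €364.3750
2030-11-01 to 2030-12-31: 2 months at 3.45% → €583000 × 3.45% × 2/12 = €3352.2500
Total = €15473.7917

€15473.79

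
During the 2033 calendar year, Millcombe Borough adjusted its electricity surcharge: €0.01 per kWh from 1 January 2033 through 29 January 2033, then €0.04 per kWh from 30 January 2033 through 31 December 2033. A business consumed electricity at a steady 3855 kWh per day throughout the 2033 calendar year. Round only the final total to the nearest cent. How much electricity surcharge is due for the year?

€52,929.15

1 January – 29 January 2033: 29 days × 3855 kWh/day = 111,795 kWh at €0.01/kWh → €1,117.95
30 January – 31 December 2033: 336 days × 3855 kWh/day = 1,295,280 kWh at €0.04/kWh → €51,811.20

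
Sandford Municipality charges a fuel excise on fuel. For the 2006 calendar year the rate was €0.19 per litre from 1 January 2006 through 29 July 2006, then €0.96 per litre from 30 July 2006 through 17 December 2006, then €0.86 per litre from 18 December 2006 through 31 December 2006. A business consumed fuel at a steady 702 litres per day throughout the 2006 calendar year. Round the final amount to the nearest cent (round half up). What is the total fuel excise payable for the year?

€131,484.60

1 January – 29 July 2006: 210 days × 702 litres/day = 147,420 litres at €0.19/litre → €28,009.80
30 July – 17 December 2006: 141 days × 702 litres/day = 98,982 litres at €0.96/litre → €95,022.72
18 December – 31 December 2006: 14 days × 702 litres/day = 9,828 litres at €0.86/litre → €8,452.08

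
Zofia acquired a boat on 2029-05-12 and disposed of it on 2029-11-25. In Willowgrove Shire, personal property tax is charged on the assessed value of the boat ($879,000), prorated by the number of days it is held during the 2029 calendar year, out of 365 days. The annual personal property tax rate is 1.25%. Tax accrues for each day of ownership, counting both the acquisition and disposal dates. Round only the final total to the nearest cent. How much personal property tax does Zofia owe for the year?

$5,960.34

Days held (2029-05-12 to 2029-11-25): 198 out of 365
Tax = $879,000 × 1.25% × 198/365 = $5,960.3425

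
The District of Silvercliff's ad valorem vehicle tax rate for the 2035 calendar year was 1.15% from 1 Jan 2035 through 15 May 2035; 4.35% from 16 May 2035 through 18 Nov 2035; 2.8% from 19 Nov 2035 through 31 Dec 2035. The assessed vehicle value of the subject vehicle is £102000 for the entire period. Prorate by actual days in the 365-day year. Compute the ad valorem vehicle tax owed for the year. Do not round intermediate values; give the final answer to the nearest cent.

£3043.51

1 Jan – 15 May 2035: 135 days at 1.15% → £102000 × 1.15% × 135/365 = £433.8493
16 May – 18 Nov 2035: 187 days at 4.35% → £102000 × 4.35% × 187/365 = £2273.2027
19 Nov – 31 Dec 2035: 43 days at 2.8% → £102000 × 2.8% × 43/365 = £336.4603
Total = £3043.5123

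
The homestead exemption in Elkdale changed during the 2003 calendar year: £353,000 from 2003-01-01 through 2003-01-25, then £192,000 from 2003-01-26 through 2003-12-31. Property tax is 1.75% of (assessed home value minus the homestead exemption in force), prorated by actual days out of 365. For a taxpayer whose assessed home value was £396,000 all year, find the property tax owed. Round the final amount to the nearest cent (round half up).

£3,377.02

2003-01-01 to 2003-01-25: 25 days, exemption £353,000 → (£396,000 − £353,000) × 1.75% × 25/365 = £51.5411
2003-01-26 to 2003-12-31: 340 days, exemption £192,000 → (£396,000 − £192,000) × 1.75% × 340/365 = £3,325.4795
Total = £3,377.0205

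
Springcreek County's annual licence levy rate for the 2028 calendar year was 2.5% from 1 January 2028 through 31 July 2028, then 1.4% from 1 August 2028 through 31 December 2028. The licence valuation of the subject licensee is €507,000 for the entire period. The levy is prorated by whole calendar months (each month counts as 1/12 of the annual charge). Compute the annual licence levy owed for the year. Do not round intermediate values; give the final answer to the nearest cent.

€10,351.25

1 January – 31 July 2028: 7 months at 2.5% → €507,000 × 2.5% × 7/12 = €7,393.7500
1 August – 31 December 2028: 5 months at 1.4% → €507,000 × 1.4% × 5/12 = €2,957.5000
Total = €10,351.2500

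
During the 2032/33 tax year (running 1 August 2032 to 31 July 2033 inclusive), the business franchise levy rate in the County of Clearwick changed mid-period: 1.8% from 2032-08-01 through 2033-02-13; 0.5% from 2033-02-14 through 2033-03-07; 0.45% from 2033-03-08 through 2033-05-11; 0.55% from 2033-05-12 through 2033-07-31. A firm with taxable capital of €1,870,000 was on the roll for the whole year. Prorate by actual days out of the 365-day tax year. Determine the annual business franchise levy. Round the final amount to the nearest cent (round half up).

2032-08-01 to 2033-02-13: 197 days at 1.8% → €1,870,000 × 1.8% × 197/365 = €18,167.1781
2033-02-14 to 2033-03-07: 22 days at 0.5% → €1,870,000 × 0.5% × 22/365 = €563.5616
2033-03-08 to 2033-05-11: 65 days at 0.45% → €1,870,000 × 0.45% × 65/365 = €1,498.5616
2033-05-12 to 2033-07-31: 81 days at 0.55% → €1,870,000 × 0.55% × 81/365 = €2,282.4247
Total = €22,511.7260

€22,511.73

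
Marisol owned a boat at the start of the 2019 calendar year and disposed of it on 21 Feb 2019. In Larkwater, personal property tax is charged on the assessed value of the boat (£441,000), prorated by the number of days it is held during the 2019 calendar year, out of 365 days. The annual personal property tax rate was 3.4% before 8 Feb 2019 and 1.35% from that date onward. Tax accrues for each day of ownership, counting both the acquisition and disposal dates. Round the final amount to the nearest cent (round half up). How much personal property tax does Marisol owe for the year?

£1,789.37

1 Jan – 7 Feb 2019: 38 days at 3.4% → £441,000 × 3.4% × 38/365 = £1,561.0192
8 Feb – 21 Feb 2019: 14 days at 1.35% → £441,000 × 1.35% × 14/365 = £228.3534
Total = £1,789.3726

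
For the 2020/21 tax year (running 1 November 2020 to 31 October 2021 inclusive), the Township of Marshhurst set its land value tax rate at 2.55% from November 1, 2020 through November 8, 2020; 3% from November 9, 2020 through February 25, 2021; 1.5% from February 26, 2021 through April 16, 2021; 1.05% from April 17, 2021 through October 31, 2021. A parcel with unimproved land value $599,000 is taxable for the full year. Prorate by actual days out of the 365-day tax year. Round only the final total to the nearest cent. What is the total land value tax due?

November 1 – November 8, 2020: 8 days at 2.55% → $599,000 × 2.55% × 8/365 = $334.7836
November 9, 2020 – February 25, 2021: 109 days at 3% → $599,000 × 3% × 109/365 = $5,366.3836
February 26 – April 16, 2021: 50 days at 1.5% → $599,000 × 1.5% × 50/365 = $1,230.8219
April 17 – October 31, 2021: 198 days at 1.05% → $599,000 × 1.05% × 198/365 = $3,411.8384
Total = $10,343.8274

$10,343.83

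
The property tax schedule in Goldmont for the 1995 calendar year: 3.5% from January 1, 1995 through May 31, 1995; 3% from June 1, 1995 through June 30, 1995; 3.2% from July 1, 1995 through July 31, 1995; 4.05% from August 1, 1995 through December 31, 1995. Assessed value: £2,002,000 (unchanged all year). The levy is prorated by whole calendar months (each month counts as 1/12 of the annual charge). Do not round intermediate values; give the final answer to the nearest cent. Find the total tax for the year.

January 1 – May 31, 1995: 5 months at 3.5% → £2,002,000 × 3.5% × 5/12 = £29,195.8333
June 1 – June 30, 1995: 1 month at 3% → £2,002,000 × 3% × 1/12 = £5,005.0000
July 1 – July 31, 1995: 1 month at 3.2% → £2,002,000 × 3.2% × 1/12 = £5,338.6667
August 1 – December 31, 1995: 5 months at 4.05% → £2,002,000 × 4.05% × 5/12 = £33,783.7500
Total = £73,323.2500

£73,323.25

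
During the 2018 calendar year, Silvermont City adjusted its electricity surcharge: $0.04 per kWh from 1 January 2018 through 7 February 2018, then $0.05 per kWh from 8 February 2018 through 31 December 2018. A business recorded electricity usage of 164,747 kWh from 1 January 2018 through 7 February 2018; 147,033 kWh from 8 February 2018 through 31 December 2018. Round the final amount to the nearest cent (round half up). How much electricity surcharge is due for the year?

1 January – 7 February 2018: 164,747 kWh at $0.04/kWh → $6,589.88
8 February – 31 December 2018: 147,033 kWh at $0.05/kWh → $7,351.65

$13,941.53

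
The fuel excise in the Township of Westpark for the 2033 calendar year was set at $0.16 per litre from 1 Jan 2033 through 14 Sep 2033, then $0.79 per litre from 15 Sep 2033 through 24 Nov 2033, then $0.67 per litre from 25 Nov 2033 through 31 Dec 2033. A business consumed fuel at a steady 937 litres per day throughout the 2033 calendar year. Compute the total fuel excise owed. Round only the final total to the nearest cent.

1 Jan – 14 Sep 2033: 257 days × 937 litres/day = 240,809 litres at $0.16/litre → $38529.44
15 Sep – 24 Nov 2033: 71 days × 937 litres/day = 66,527 litres at $0.79/litre → $52556.33
25 Nov – 31 Dec 2033: 37 days × 937 litres/day = 34,669 litres at $0.67/litre → $23228.23

$114314.00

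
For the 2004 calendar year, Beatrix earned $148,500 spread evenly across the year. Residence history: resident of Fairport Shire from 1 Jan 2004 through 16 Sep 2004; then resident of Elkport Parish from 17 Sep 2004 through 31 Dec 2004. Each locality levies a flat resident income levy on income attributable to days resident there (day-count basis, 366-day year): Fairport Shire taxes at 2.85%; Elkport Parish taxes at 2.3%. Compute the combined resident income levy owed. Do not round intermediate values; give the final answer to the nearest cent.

$3,995.70

Fairport Shire, 1 Jan – 16 Sep 2004: 260 days → $148,500 × 2.85% × 260/366 = $3,006.5164
Elkport Parish, 17 Sep – 31 Dec 2004: 106 days → $148,500 × 2.3% × 106/366 = $989.1885
Total = $3,995.7049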